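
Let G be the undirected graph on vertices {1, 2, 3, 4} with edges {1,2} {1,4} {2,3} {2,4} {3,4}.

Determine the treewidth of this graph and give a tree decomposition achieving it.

Treewidth 2.
One optimal decomposition is:
Bags: B1 = {2, 3, 4}  B2 = {1, 2, 4}
Tree: B1–B2

Every bag has size at most 3, so the width is 3 − 1 = 2 and tw(G) ≤ 2. On the other hand G contains the 3-clique {1, 2, 4}. A clique must lie in a single bag of any decomposition, so no decomposition can have width below 2. Therefore the treewidth is 2.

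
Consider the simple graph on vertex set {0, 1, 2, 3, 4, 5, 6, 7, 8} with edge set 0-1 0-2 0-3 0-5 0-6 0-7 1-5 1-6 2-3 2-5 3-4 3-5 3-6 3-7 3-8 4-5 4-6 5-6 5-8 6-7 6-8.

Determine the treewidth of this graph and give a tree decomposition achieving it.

Every bag has size at most 4, so the width is 4 − 1 = 3 and tw(G) ≤ 3. For the lower bound, the 4 vertices {0, 1, 5, 6} are pairwise adjacent, and any tree decomposition puts a clique entirely inside one bag — forcing width ≥ 3. Combining the bounds, tw(G) = 3.

Treewidth 3.
One optimal decomposition is:
Bags: B1 = {0, 1, 5, 6}  B2 = {0, 3, 5, 6}  B3 = {0, 2, 3, 5}  B4 = {3, 4, 5, 6}  B5 = {0, 3, 6, 7}  B6 = {3, 5, 6, 8}
Tree: B1–B2, B2–B3, B2–B4, B2–B5, B4–B6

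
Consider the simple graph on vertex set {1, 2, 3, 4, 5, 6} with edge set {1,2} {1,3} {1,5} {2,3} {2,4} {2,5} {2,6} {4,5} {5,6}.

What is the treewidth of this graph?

A width-2 tree decomposition is:
Bags: B1 = {2, 4, 5}  B2 = {2, 5, 6}  B3 = {1, 2, 5}  B4 = {1, 2, 3}
Tree: B1–B2, B2–B3, B3–B4
Every bag has size at most 3, so the width is 3 − 1 = 2 and tw(G) ≤ 2. On the other hand G contains the 3-clique {1, 2, 3}. A clique must lie in a single bag of any decomposition, so no decomposition can have width below 2. Therefore the treewidth is 2.

2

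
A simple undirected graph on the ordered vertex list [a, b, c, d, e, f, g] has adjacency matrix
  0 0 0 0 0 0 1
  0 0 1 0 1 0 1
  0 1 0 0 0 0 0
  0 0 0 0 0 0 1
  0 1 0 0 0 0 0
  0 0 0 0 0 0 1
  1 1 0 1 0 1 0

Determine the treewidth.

1

A width-1 tree decomposition is:
Bags: B1 = {b, g}  B2 = {b, e}  B3 = {f, g}  B4 = {b, c}  B5 = {d, g}  B6 = {a, g}
Tree: B1–B2, B1–B3, B1–B4, B3–B5, B5–B6
Each bag holds 2 vertices, so the decomposition has width 1, which upper-bounds the treewidth. Any graph with an edge has treewidth ≥ 1, and G has the edge g–b. Combining the bounds, tw(G) = 1.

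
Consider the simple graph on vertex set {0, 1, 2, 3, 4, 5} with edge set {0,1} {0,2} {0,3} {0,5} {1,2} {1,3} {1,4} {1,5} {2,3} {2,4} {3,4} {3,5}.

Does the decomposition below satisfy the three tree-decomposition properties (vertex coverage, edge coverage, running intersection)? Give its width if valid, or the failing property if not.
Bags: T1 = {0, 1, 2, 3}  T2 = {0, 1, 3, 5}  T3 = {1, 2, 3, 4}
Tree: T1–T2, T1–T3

Yes; width 3.

Vertex coverage: the bags together contain {0, 1, 2, 3, 4, 5}, the full vertex set. Edge coverage: each edge of G has both endpoints in at least one bag. Running intersection: for every vertex, the bags containing it form a connected subtree. All three properties hold, so this is a valid tree decomposition of width max|bag| − 1 = 3, and hence tw(G) ≤ 3.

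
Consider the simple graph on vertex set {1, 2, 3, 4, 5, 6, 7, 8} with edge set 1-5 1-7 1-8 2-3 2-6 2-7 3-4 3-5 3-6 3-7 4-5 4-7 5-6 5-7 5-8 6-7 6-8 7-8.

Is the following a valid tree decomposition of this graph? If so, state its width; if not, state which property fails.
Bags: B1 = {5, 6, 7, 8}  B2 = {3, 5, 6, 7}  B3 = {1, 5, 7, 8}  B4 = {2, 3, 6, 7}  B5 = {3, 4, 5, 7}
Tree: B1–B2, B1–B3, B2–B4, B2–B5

Checking the three conditions: (i) the bags cover all of {1, 2, 3, 4, 5, 6, 7, 8}; (ii) for each edge, some bag contains both endpoints; (iii) the bags containing any fixed vertex form a subtree. All hold, so the decomposition is valid with width 4 − 1 = 3.

Yes; width 3.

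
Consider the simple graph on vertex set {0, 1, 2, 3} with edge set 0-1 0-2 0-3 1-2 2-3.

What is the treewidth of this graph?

2

A width-2 tree decomposition is:
Bags: B1 = {0, 2, 3}  B2 = {0, 1, 2}
Tree: B1–B2
Each bag holds 3 vertices, so the decomposition has width 2, which upper-bounds the treewidth. On the other hand G contains the 3-clique {0, 1, 2}. A clique must lie in a single bag of any decomposition, so no decomposition can have width below 2. Hence tw(G) = 2 exactly.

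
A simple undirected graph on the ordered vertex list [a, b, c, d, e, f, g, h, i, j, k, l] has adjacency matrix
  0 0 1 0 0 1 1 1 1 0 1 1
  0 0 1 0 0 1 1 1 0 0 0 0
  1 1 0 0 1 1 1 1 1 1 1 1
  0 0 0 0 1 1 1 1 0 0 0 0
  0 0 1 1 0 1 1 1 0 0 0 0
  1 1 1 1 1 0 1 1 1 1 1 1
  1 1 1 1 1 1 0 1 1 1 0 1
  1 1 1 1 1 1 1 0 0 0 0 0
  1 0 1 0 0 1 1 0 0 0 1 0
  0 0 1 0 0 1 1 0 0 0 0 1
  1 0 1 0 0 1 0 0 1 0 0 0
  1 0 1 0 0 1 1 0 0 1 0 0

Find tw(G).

4

A width-4 tree decomposition is:
Bags: B1 = {c, e, f, g, h}  B2 = {a, c, f, g, h}  B3 = {a, c, f, g, i}  B4 = {a, c, f, i, k}  B5 = {a, c, f, g, l}  B6 = {b, c, f, g, h}  B7 = {d, e, f, g, h}  B8 = {c, f, g, j, l}
Tree: B1–B2, B2–B3, B3–B4, B3–B5, B1–B6, B1–B7, B5–B8
Every bag has size at most 5, so the width is 5 − 1 = 4 and tw(G) ≤ 4. For the lower bound, the 5 vertices {d, e, f, g, h} are pairwise adjacent, and any tree decomposition puts a clique entirely inside one bag — forcing width ≥ 4. Hence tw(G) = 4 exactly.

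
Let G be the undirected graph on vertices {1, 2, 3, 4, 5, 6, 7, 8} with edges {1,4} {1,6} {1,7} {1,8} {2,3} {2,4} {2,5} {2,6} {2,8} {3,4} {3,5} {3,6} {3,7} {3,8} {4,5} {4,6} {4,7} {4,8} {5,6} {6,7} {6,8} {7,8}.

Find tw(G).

A width-4 tree decomposition is:
Bags: B1 = {1, 4, 6, 7, 8}  B2 = {3, 4, 6, 7, 8}  B3 = {2, 3, 4, 6, 8}  B4 = {2, 3, 4, 5, 6}
Tree: B1–B2, B2–B3, B3–B4
Every bag has size at most 5, so the width is 5 − 1 = 4 and tw(G) ≤ 4. For the lower bound, the 5 vertices {1, 4, 6, 7, 8} are pairwise adjacent, and any tree decomposition puts a clique entirely inside one bag — forcing width ≥ 4. Therefore the treewidth is 4.

4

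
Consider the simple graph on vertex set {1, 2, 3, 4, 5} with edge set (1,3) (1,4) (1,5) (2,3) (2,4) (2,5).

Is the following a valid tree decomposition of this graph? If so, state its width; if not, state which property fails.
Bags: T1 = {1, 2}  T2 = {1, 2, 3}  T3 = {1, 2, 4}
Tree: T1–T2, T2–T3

A tree decomposition must satisfy three properties: every vertex lies in some bag; for every edge, both endpoints lie together in some bag; and for every vertex, the bags containing it form a connected subtree. Here vertex 5 appears in no bag, so the decomposition is invalid.

No — vertex 5 appears in no bag.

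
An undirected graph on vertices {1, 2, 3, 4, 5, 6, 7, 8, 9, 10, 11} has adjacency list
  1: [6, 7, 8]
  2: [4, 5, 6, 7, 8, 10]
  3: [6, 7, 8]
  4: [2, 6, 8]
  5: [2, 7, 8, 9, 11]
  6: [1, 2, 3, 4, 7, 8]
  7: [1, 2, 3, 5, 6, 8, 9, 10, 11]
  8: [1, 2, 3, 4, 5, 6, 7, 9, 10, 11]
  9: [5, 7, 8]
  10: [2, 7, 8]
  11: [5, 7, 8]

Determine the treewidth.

A width-3 tree decomposition is:
Bags: B1 = {5, 7, 8, 9}  B2 = {2, 5, 7, 8}  B3 = {2, 6, 7, 8}  B4 = {5, 7, 8, 11}  B5 = {3, 6, 7, 8}  B6 = {2, 4, 6, 8}  B7 = {2, 7, 8, 10}  B8 = {1, 6, 7, 8}
Tree: B1–B2, B2–B3, B1–B4, B3–B5, B3–B6, B2–B7, B5–B8
Every bag has size at most 4, so the width is 4 − 1 = 3 and tw(G) ≤ 3. On the other hand G contains the 4-clique {2, 4, 6, 8}. A clique must lie in a single bag of any decomposition, so no decomposition can have width below 3. Therefore the treewidth is 3.

3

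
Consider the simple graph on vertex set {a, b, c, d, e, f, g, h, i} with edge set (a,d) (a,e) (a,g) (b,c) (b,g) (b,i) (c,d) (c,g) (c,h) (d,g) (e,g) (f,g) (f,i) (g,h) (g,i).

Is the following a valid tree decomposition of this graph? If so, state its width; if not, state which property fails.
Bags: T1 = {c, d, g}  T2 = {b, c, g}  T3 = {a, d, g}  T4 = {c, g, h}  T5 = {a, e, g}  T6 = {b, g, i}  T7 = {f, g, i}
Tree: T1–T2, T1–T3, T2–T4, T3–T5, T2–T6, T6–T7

Vertex coverage: the bags together contain {a, b, c, d, e, f, g, h, i}, the full vertex set. Edge coverage: each edge of G has both endpoints in at least one bag. Running intersection: for every vertex, the bags containing it form a connected subtree. All three properties hold, so this is a valid tree decomposition of width max|bag| − 1 = 2, and hence tw(G) ≤ 2.

Yes; width 2.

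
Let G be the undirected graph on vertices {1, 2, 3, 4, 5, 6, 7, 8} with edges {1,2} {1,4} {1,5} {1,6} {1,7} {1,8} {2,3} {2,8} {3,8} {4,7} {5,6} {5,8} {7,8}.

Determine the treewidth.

A width-2 tree decomposition is:
Bags: B1 = {1, 5, 8}  B2 = {1, 2, 8}  B3 = {1, 7, 8}  B4 = {1, 5, 6}  B5 = {2, 3, 8}  B6 = {1, 4, 7}
Tree: B1–B2, B1–B3, B1–B4, B2–B5, B3–B6
Each bag holds 3 vertices, so the decomposition has width 2, which upper-bounds the treewidth. Conversely, {1, 2, 8} is a clique of size 3, and the vertices of any clique must share a bag in every tree decomposition; so some bag has ≥ 3 vertices and tw(G) ≥ 2. Combining the bounds, tw(G) = 2.

2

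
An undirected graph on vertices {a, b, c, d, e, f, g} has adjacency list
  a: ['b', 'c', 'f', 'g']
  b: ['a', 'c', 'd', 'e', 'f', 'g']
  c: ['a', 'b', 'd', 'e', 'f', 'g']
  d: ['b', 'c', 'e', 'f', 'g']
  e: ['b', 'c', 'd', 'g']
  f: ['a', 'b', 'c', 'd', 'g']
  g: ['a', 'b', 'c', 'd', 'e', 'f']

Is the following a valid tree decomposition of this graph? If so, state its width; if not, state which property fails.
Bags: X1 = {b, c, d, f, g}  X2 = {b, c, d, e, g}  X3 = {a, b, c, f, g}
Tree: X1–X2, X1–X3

Yes; width 4.

Vertex coverage: the bags together contain {a, b, c, d, e, f, g}, the full vertex set. Edge coverage: each edge of G has both endpoints in at least one bag. Running intersection: for every vertex, the bags containing it form a connected subtree. All three properties hold, so this is a valid tree decomposition of width max|bag| − 1 = 4, and hence tw(G) ≤ 4.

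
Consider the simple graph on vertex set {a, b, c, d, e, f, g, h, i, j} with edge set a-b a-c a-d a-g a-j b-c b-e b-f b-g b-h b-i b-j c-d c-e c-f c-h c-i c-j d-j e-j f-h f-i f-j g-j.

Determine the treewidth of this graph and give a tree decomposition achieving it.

Treewidth 3.
One optimal decomposition is:
Bags: B1 = {b, c, f, j}  B2 = {b, c, f, i}  B3 = {a, b, c, j}  B4 = {b, c, e, j}  B5 = {b, c, f, h}  B6 = {a, c, d, j}  B7 = {a, b, g, j}
Tree: B1–B2, B1–B3, B3–B4, B2–B5, B3–B6, B3–B7

Every bag has size at most 4, so the width is 4 − 1 = 3 and tw(G) ≤ 3. On the other hand G contains the 4-clique {a, c, d, j}. A clique must lie in a single bag of any decomposition, so no decomposition can have width below 3. Therefore the treewidth is 3.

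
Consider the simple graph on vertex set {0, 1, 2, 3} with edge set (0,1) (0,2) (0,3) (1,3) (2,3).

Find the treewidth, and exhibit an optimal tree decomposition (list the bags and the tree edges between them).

Treewidth 2.
Bags: B1 = {0, 2, 3}  B2 = {0, 1, 3}
Tree: B1–B2

Every bag has size at most 3, so the width is 3 − 1 = 2 and tw(G) ≤ 2. For the lower bound, the 3 vertices {0, 1, 3} are pairwise adjacent, and any tree decomposition puts a clique entirely inside one bag — forcing width ≥ 2. Hence tw(G) = 2 exactly.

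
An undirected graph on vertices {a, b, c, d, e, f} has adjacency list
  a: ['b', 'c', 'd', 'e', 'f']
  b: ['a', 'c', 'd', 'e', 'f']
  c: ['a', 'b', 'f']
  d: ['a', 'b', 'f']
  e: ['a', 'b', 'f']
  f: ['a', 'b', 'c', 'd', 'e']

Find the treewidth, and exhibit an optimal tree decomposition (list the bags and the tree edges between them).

Treewidth 3.
Bags: B1 = {a, b, e, f}  B2 = {a, b, c, f}  B3 = {a, b, d, f}
Tree: B1–B2, B2–B3

Each bag holds 4 vertices, so the decomposition has width 3, which upper-bounds the treewidth. On the other hand G contains the 4-clique {a, b, d, f}. A clique must lie in a single bag of any decomposition, so no decomposition can have width below 3. Therefore the treewidth is 3.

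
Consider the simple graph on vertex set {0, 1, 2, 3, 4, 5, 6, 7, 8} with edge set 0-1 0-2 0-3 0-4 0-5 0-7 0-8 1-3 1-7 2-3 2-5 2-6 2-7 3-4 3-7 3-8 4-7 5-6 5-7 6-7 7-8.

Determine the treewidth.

3

A width-3 tree decomposition is:
Bags: B1 = {0, 3, 7, 8}  B2 = {0, 2, 3, 7}  B3 = {0, 2, 5, 7}  B4 = {2, 5, 6, 7}  B5 = {0, 3, 4, 7}  B6 = {0, 1, 3, 7}
Tree: B1–B2, B2–B3, B3–B4, B2–B5, B5–B6
The largest bag has 4 vertices, giving width 3; this decomposition certifies tw(G) ≤ 3. On the other hand G contains the 4-clique {0, 3, 7, 8}. A clique must lie in a single bag of any decomposition, so no decomposition can have width below 3. Therefore the treewidth is 3.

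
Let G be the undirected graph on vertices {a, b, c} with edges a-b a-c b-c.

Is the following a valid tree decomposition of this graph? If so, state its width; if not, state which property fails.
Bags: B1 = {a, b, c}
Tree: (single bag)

Yes; width 2.

Vertex coverage: the bags together contain {a, b, c}, the full vertex set. Edge coverage: each edge of G has both endpoints in at least one bag. Running intersection: for every vertex, the bags containing it form a connected subtree. All three properties hold, so this is a valid tree decomposition of width max|bag| − 1 = 2, and hence tw(G) ≤ 2.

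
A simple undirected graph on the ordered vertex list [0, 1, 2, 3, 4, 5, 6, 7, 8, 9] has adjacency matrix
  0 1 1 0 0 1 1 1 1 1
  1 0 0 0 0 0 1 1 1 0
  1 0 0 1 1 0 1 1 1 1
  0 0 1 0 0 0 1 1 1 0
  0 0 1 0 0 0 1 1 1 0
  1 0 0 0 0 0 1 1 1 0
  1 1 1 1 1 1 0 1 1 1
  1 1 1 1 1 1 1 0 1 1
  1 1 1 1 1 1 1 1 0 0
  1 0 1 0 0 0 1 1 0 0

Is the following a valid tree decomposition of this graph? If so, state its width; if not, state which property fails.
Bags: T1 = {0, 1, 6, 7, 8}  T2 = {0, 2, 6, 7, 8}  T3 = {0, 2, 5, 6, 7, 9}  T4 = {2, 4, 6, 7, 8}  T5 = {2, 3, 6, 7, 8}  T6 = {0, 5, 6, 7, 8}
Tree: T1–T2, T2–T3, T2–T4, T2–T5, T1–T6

A tree decomposition must satisfy three properties: every vertex lies in some bag; for every edge, both endpoints lie together in some bag; and for every vertex, the bags containing it form a connected subtree. Here bags containing vertex 5 are not connected in the tree, so the decomposition is invalid.

No — bags containing vertex 5 are not connected in the tree.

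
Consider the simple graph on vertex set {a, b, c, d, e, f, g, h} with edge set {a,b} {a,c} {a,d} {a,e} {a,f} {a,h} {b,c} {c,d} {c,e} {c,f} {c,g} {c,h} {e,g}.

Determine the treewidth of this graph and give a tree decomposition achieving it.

Treewidth 2.
One optimal decomposition is:
Bags: B1 = {a, c, d}  B2 = {a, c, e}  B3 = {a, c, f}  B4 = {a, c, h}  B5 = {c, e, g}  B6 = {a, b, c}
Tree: B1–B2, B1–B3, B1–B4, B2–B5, B2–B6

Each bag holds 3 vertices, so the decomposition has width 2, which upper-bounds the treewidth. Conversely, {c, e, g} is a clique of size 3, and the vertices of any clique must share a bag in every tree decomposition; so some bag has ≥ 3 vertices and tw(G) ≥ 2. Combining the bounds, tw(G) = 2.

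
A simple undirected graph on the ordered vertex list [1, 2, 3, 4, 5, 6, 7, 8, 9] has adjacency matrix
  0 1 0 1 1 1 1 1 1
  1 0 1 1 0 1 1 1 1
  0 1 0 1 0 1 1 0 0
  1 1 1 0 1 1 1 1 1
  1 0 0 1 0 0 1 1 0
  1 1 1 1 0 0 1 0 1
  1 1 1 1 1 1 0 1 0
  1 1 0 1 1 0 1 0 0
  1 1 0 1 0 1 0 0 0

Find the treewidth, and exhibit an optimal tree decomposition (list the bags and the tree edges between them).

Treewidth 4.
One such decomposition:
Bags: B1 = {1, 2, 4, 7, 8}  B2 = {1, 2, 4, 6, 7}  B3 = {1, 4, 5, 7, 8}  B4 = {2, 3, 4, 6, 7}  B5 = {1, 2, 4, 6, 9}
Tree: B1–B2, B1–B3, B2–B4, B2–B5

Every bag has size at most 5, so the width is 5 − 1 = 4 and tw(G) ≤ 4. On the other hand G contains the 5-clique {1, 2, 4, 7, 8}. A clique must lie in a single bag of any decomposition, so no decomposition can have width below 4. Hence tw(G) = 4 exactly.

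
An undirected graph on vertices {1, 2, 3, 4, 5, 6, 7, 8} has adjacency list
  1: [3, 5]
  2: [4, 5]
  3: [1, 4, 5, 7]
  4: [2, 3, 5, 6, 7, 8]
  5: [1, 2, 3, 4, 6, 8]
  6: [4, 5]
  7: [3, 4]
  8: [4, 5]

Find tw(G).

A width-2 tree decomposition is:
Bags: B1 = {3, 4, 7}  B2 = {3, 4, 5}  B3 = {1, 3, 5}  B4 = {2, 4, 5}  B5 = {4, 5, 8}  B6 = {4, 5, 6}
Tree: B1–B2, B2–B3, B2–B4, B2–B5, B4–B6
Each bag holds 3 vertices, so the decomposition has width 2, which upper-bounds the treewidth. Conversely, {1, 3, 5} is a clique of size 3, and the vertices of any clique must share a bag in every tree decomposition; so some bag has ≥ 3 vertices and tw(G) ≥ 2. Hence tw(G) = 2 exactly.

2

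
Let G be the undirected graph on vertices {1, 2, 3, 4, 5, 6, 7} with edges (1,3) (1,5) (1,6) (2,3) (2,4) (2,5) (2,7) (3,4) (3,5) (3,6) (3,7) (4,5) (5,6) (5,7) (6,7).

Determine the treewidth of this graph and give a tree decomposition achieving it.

Each bag holds 4 vertices, so the decomposition has width 3, which upper-bounds the treewidth. On the other hand G contains the 4-clique {1, 3, 5, 6}. A clique must lie in a single bag of any decomposition, so no decomposition can have width below 3. Therefore the treewidth is 3.

Treewidth 3.
Bags: B1 = {3, 5, 6, 7}  B2 = {2, 3, 5, 7}  B3 = {2, 3, 4, 5}  B4 = {1, 3, 5, 6}
Tree: B1–B2, B2–B3, B1–B4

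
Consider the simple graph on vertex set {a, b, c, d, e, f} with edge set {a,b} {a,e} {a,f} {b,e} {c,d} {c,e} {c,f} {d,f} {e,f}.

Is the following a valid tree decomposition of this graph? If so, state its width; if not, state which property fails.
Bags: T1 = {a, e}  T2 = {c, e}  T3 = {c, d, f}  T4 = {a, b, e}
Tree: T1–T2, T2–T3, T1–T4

A tree decomposition must satisfy three properties: every vertex lies in some bag; for every edge, both endpoints lie together in some bag; and for every vertex, the bags containing it form a connected subtree. Here edge (f,e) lies in no bag, so the decomposition is invalid.

No — edge (f,e) lies in no bag.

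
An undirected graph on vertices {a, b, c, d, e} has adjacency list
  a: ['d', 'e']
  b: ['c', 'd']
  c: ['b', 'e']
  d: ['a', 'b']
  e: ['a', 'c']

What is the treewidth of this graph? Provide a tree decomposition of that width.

The largest bag has 3 vertices, giving width 2; this decomposition certifies tw(G) ≤ 2. For the lower bound, G contains the cycle a–e–c–b–d–a, so G is not a forest; only forests have treewidth ≤ 1, hence tw(G) ≥ 2. Combining the bounds, tw(G) = 2.

Treewidth 2.
Bags: B1 = {a, c, e}  B2 = {a, b, c}  B3 = {a, b, d}
Tree: B1–B2, B2–B3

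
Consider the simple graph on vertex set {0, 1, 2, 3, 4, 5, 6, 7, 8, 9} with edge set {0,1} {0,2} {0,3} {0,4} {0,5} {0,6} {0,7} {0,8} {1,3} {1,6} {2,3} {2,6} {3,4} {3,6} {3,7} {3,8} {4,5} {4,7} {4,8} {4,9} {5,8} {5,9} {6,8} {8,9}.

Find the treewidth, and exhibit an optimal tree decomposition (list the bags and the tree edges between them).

The largest bag has 4 vertices, giving width 3; this decomposition certifies tw(G) ≤ 3. For the lower bound, the 4 vertices {0, 3, 4, 8} are pairwise adjacent, and any tree decomposition puts a clique entirely inside one bag — forcing width ≥ 3. Hence tw(G) = 3 exactly.

Treewidth 3.
Bags: B1 = {0, 3, 6, 8}  B2 = {0, 3, 4, 8}  B3 = {0, 2, 3, 6}  B4 = {0, 4, 5, 8}  B5 = {0, 3, 4, 7}  B6 = {4, 5, 8, 9}  B7 = {0, 1, 3, 6}
Tree: B1–B2, B1–B3, B2–B4, B2–B5, B4–B6, B3–B7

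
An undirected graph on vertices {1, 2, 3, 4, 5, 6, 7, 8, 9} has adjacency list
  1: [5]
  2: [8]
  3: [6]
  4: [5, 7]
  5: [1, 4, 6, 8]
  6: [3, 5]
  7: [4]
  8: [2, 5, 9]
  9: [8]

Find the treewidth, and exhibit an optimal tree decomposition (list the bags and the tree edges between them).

Treewidth 1.
One such decomposition:
Bags: B1 = {5, 8}  B2 = {4, 5}  B3 = {8, 9}  B4 = {1, 5}  B5 = {5, 6}  B6 = {2, 8}  B7 = {3, 6}  B8 = {4, 7}
Tree: B1–B2, B1–B3, B1–B4, B4–B5, B1–B6, B5–B7, B2–B8

Every bag has size at most 2, so the width is 2 − 1 = 1 and tw(G) ≤ 1. Since G has at least one edge (e.g. 5–8), it is not an edgeless graph, so tw(G) ≥ 1. The upper and lower bounds meet at 1, so that is the treewidth.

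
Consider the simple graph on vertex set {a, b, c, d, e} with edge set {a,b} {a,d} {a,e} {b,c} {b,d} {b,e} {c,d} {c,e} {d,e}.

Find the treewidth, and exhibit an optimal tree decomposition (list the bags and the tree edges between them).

Treewidth 3.
One optimal decomposition is:
Bags: B1 = {b, c, d, e}  B2 = {a, b, d, e}
Tree: B1–B2

The largest bag has 4 vertices, giving width 3; this decomposition certifies tw(G) ≤ 3. For the lower bound, the 4 vertices {b, c, d, e} are pairwise adjacent, and any tree decomposition puts a clique entirely inside one bag — forcing width ≥ 3. Combining the bounds, tw(G) = 3.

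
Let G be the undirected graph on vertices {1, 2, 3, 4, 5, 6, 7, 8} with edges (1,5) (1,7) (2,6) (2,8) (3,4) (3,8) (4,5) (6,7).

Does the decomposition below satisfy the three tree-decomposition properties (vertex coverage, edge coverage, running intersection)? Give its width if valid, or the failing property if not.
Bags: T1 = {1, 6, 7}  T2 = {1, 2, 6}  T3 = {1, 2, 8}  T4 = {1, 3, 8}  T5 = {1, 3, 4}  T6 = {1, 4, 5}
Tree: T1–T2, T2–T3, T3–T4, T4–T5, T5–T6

Checking the three conditions: (i) the bags cover all of {1, 2, 3, 4, 5, 6, 7, 8}; (ii) for each edge, some bag contains both endpoints; (iii) the bags containing any fixed vertex form a subtree. All hold, so the decomposition is valid with width 3 − 1 = 2.

Yes; width 2.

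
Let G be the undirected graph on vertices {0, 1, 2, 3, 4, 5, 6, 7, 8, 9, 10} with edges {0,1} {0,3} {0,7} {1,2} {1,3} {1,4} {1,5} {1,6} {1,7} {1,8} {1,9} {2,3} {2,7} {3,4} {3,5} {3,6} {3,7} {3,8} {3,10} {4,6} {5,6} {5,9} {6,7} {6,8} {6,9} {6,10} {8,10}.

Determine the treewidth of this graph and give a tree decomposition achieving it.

Treewidth 3.
One optimal decomposition is:
Bags: B1 = {1, 3, 5, 6}  B2 = {1, 3, 4, 6}  B3 = {1, 3, 6, 7}  B4 = {1, 5, 6, 9}  B5 = {1, 3, 6, 8}  B6 = {0, 1, 3, 7}  B7 = {1, 2, 3, 7}  B8 = {3, 6, 8, 10}
Tree: B1–B2, B1–B3, B1–B4, B2–B5, B3–B6, B3–B7, B5–B8

The largest bag has 4 vertices, giving width 3; this decomposition certifies tw(G) ≤ 3. For the lower bound, the 4 vertices {1, 5, 6, 9} are pairwise adjacent, and any tree decomposition puts a clique entirely inside one bag — forcing width ≥ 3. Therefore the treewidth is 3.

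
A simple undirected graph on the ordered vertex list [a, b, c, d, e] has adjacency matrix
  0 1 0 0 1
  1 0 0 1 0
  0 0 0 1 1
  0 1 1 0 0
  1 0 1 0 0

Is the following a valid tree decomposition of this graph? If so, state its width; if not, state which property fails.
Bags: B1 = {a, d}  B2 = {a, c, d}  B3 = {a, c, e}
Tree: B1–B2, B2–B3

No — vertex b appears in no bag.

A tree decomposition must satisfy three properties: every vertex lies in some bag; for every edge, both endpoints lie together in some bag; and for every vertex, the bags containing it form a connected subtree. Here vertex b appears in no bag, so the decomposition is invalid.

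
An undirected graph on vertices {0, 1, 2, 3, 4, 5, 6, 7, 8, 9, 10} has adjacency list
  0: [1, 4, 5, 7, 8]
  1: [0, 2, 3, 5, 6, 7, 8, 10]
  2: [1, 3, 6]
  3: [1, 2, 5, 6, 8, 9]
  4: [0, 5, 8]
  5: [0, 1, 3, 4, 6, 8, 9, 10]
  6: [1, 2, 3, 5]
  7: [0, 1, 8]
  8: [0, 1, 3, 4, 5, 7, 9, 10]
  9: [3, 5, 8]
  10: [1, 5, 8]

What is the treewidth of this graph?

3

A width-3 tree decomposition is:
Bags: B1 = {0, 1, 5, 8}  B2 = {0, 4, 5, 8}  B3 = {1, 3, 5, 8}  B4 = {0, 1, 7, 8}  B5 = {1, 5, 8, 10}  B6 = {1, 3, 5, 6}  B7 = {1, 2, 3, 6}  B8 = {3, 5, 8, 9}
Tree: B1–B2, B1–B3, B1–B4, B3–B5, B3–B6, B6–B7, B3–B8
Each bag holds 4 vertices, so the decomposition has width 3, which upper-bounds the treewidth. On the other hand G contains the 4-clique {1, 2, 3, 6}. A clique must lie in a single bag of any decomposition, so no decomposition can have width below 3. Therefore the treewidth is 3.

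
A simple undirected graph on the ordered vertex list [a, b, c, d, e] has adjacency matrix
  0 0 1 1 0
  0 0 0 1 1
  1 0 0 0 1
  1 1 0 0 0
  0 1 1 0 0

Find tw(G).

A width-2 tree decomposition is:
Bags: B1 = {a, c, e}  B2 = {a, b, e}  B3 = {a, b, d}
Tree: B1–B2, B2–B3
Each bag holds 3 vertices, so the decomposition has width 2, which upper-bounds the treewidth. The edges a–c–e–b–d–a form a cycle, so G is not a tree and its treewidth is at least 2. Hence tw(G) = 2 exactly.

2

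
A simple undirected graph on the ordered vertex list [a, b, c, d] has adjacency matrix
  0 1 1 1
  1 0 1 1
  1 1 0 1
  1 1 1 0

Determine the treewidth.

3

A width-3 tree decomposition is:
Bags: B1 = {a, b, c, d}
Tree: (single bag)
A single bag containing all 4 vertices is trivially a valid decomposition of width 3. Conversely, {a, b, c, d} is a clique of size 4, and the vertices of any clique must share a bag in every tree decomposition; so some bag has ≥ 4 vertices and tw(G) ≥ 3. Hence tw(G) = 3 exactly.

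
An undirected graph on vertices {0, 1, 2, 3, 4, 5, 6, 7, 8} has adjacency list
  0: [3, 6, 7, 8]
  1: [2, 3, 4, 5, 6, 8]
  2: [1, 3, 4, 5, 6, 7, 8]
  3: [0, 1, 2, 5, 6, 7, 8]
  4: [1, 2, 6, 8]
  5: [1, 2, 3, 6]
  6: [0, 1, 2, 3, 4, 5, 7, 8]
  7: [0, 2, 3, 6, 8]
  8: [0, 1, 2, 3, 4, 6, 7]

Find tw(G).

4

A width-4 tree decomposition is:
Bags: B1 = {2, 3, 6, 7, 8}  B2 = {1, 2, 3, 6, 8}  B3 = {1, 2, 4, 6, 8}  B4 = {0, 3, 6, 7, 8}  B5 = {1, 2, 3, 5, 6}
Tree: B1–B2, B2–B3, B1–B4, B2–B5
Each bag holds 5 vertices, so the decomposition has width 4, which upper-bounds the treewidth. For the lower bound, the 5 vertices {0, 3, 6, 7, 8} are pairwise adjacent, and any tree decomposition puts a clique entirely inside one bag — forcing width ≥ 4. The upper and lower bounds meet at 4, so that is the treewidth.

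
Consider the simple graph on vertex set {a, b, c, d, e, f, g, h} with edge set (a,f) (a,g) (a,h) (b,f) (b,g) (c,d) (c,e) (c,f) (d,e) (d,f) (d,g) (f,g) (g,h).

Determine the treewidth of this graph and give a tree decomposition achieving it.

Each bag holds 3 vertices, so the decomposition has width 2, which upper-bounds the treewidth. On the other hand G contains the 3-clique {c, d, e}. A clique must lie in a single bag of any decomposition, so no decomposition can have width below 2. The upper and lower bounds meet at 2, so that is the treewidth.

Treewidth 2.
One such decomposition:
Bags: B1 = {d, f, g}  B2 = {a, f, g}  B3 = {c, d, f}  B4 = {b, f, g}  B5 = {c, d, e}  B6 = {a, g, h}
Tree: B1–B2, B1–B3, B2–B4, B3–B5, B2–B6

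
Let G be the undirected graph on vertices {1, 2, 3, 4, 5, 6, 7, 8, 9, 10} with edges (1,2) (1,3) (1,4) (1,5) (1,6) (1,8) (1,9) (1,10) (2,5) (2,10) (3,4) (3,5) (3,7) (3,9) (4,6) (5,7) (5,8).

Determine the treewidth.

A width-2 tree decomposition is:
Bags: B1 = {1, 3, 4}  B2 = {1, 3, 9}  B3 = {1, 3, 5}  B4 = {1, 2, 5}  B5 = {1, 2, 10}  B6 = {1, 4, 6}  B7 = {1, 5, 8}  B8 = {3, 5, 7}
Tree: B1–B2, B1–B3, B3–B4, B4–B5, B1–B6, B3–B7, B3–B8
Each bag holds 3 vertices, so the decomposition has width 2, which upper-bounds the treewidth. Conversely, {1, 2, 10} is a clique of size 3, and the vertices of any clique must share a bag in every tree decomposition; so some bag has ≥ 3 vertices and tw(G) ≥ 2. The upper and lower bounds meet at 2, so that is the treewidth.

2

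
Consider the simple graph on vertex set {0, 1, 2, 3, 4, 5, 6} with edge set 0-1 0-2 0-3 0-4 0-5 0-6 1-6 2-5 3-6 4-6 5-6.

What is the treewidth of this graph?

2

A width-2 tree decomposition is:
Bags: B1 = {0, 5, 6}  B2 = {0, 1, 6}  B3 = {0, 3, 6}  B4 = {0, 2, 5}  B5 = {0, 4, 6}
Tree: B1–B2, B1–B3, B1–B4, B2–B5
Each bag holds 3 vertices, so the decomposition has width 2, which upper-bounds the treewidth. Conversely, {0, 2, 5} is a clique of size 3, and the vertices of any clique must share a bag in every tree decomposition; so some bag has ≥ 3 vertices and tw(G) ≥ 2. Therefore the treewidth is 2.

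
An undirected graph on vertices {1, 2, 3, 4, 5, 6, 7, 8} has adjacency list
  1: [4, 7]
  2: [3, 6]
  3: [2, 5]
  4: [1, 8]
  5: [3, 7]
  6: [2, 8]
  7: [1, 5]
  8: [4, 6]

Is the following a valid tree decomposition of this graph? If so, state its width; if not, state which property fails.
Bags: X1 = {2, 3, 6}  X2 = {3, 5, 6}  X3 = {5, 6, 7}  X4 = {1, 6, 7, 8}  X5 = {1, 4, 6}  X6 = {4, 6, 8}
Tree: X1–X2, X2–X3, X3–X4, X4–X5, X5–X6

A tree decomposition must satisfy three properties: every vertex lies in some bag; for every edge, both endpoints lie together in some bag; and for every vertex, the bags containing it form a connected subtree. Here bags containing vertex 8 are not connected in the tree, so the decomposition is invalid.

No — bags containing vertex 8 are not connected in the tree.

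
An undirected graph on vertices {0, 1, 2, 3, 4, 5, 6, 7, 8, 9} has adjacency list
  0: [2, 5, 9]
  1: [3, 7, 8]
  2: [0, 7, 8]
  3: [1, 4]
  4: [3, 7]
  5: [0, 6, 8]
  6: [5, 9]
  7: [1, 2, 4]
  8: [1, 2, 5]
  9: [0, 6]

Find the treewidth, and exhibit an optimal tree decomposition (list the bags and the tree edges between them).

Treewidth 2.
Bags: B1 = {1, 3, 4}  B2 = {1, 4, 7}  B3 = {1, 7, 8}  B4 = {2, 7, 8}  B5 = {2, 5, 8}  B6 = {0, 2, 5}  B7 = {0, 5, 6}  B8 = {0, 6, 9}
Tree: B1–B2, B2–B3, B3–B4, B4–B5, B5–B6, B6–B7, B7–B8

The largest bag has 3 vertices, giving width 2; this decomposition certifies tw(G) ≤ 2. The edges 3–4–7–1–3 form a cycle, so G is not a tree and its treewidth is at least 2. Hence tw(G) = 2 exactly.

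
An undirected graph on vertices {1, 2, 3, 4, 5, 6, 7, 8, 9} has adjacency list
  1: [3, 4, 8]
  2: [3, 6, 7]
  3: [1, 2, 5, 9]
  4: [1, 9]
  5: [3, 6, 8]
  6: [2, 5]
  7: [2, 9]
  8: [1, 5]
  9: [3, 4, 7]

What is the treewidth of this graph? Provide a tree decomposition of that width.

Each bag holds 4 vertices, so the decomposition has width 3, which upper-bounds the treewidth. For the lower bound: the 4 vertex sets {4,7,9}, {1}, {3}, {2,5,6,8} are disjoint, each induces a connected subgraph, and every pair is joined by at least one edge of G. Contracting each set to a single vertex therefore yields K_{4} as a minor, and since treewidth is minor-monotone, tw(G) ≥ tw(K_{4}) = 3. Combining the bounds, tw(G) = 3.

Treewidth 3.
One optimal decomposition is:
Bags: B1 = {1, 4, 7, 9}  B2 = {1, 3, 7, 9}  B3 = {1, 2, 3, 7}  B4 = {1, 2, 3, 8}  B5 = {2, 3, 5, 8}  B6 = {2, 5, 6, 8}
Tree: B1–B2, B2–B3, B3–B4, B4–B5, B5–B6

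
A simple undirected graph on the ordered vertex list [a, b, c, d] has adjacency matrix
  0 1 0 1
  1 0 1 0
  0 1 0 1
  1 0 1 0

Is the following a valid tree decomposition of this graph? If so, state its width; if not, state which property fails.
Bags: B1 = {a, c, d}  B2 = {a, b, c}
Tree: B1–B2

Every vertex of G appears in some bag (union = {a, b, c, d}); every edge is covered by a bag; and for each vertex v the set of bags containing v is connected in the bag tree. The decomposition is therefore valid. The largest bag has 3 vertices, so the width is 2.

Yes; width 2.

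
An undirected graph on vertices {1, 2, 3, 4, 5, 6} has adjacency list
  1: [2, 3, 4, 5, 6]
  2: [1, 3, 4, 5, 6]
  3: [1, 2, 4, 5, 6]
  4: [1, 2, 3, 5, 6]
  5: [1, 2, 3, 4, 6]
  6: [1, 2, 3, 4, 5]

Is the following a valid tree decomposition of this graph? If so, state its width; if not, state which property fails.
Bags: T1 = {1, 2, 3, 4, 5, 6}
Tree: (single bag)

Yes; width 5.

Vertex coverage: the bags together contain {1, 2, 3, 4, 5, 6}, the full vertex set. Edge coverage: each edge of G has both endpoints in at least one bag. Running intersection: for every vertex, the bags containing it form a connected subtree. All three properties hold, so this is a valid tree decomposition of width max|bag| − 1 = 5, and hence tw(G) ≤ 5.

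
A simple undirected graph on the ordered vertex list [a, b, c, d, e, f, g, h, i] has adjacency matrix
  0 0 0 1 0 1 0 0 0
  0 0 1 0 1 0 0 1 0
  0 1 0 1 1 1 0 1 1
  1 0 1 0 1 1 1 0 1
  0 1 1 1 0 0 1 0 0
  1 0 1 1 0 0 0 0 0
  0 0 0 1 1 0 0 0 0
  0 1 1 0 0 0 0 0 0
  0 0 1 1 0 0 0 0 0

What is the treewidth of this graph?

2

A width-2 tree decomposition is:
Bags: B1 = {c, d, i}  B2 = {c, d, e}  B3 = {c, d, f}  B4 = {d, e, g}  B5 = {a, d, f}  B6 = {b, c, e}  B7 = {b, c, h}
Tree: B1–B2, B2–B3, B2–B4, B3–B5, B2–B6, B6–B7
Every bag has size at most 3, so the width is 3 − 1 = 2 and tw(G) ≤ 2. Conversely, {d, e, g} is a clique of size 3, and the vertices of any clique must share a bag in every tree decomposition; so some bag has ≥ 3 vertices and tw(G) ≥ 2. Combining the bounds, tw(G) = 2.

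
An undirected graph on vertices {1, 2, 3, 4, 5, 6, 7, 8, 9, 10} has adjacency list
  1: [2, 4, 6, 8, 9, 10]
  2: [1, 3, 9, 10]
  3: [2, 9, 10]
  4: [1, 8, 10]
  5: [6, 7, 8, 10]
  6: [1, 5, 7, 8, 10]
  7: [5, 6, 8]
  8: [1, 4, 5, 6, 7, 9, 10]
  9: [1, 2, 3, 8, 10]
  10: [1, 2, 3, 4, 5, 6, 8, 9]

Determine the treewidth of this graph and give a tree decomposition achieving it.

Each bag holds 4 vertices, so the decomposition has width 3, which upper-bounds the treewidth. For the lower bound, the 4 vertices {1, 8, 9, 10} are pairwise adjacent, and any tree decomposition puts a clique entirely inside one bag — forcing width ≥ 3. The upper and lower bounds meet at 3, so that is the treewidth.

Treewidth 3.
One optimal decomposition is:
Bags: B1 = {1, 4, 8, 10}  B2 = {1, 6, 8, 10}  B3 = {1, 8, 9, 10}  B4 = {5, 6, 8, 10}  B5 = {1, 2, 9, 10}  B6 = {5, 6, 7, 8}  B7 = {2, 3, 9, 10}
Tree: B1–B2, B2–B3, B2–B4, B3–B5, B4–B6, B5–B7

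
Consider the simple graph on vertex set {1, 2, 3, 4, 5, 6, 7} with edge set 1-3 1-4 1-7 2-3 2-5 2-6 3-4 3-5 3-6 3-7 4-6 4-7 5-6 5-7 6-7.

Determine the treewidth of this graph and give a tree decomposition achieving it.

Treewidth 3.
One optimal decomposition is:
Bags: B1 = {3, 4, 6, 7}  B2 = {1, 3, 4, 7}  B3 = {3, 5, 6, 7}  B4 = {2, 3, 5, 6}
Tree: B1–B2, B1–B3, B3–B4

Each bag holds 4 vertices, so the decomposition has width 3, which upper-bounds the treewidth. Conversely, {1, 3, 4, 7} is a clique of size 4, and the vertices of any clique must share a bag in every tree decomposition; so some bag has ≥ 4 vertices and tw(G) ≥ 3. Hence tw(G) = 3 exactly.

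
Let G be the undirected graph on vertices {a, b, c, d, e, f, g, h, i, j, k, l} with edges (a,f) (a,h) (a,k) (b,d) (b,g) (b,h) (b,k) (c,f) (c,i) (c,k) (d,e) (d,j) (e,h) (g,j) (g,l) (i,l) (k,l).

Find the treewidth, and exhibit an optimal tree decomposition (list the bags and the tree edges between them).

The largest bag has 4 vertices, giving width 3; this decomposition certifies tw(G) ≤ 3. For the lower bound: the 4 vertex sets {c,f,i}, {a}, {k}, {b,g,h,l} are disjoint, each induces a connected subgraph, and every pair is joined by at least one edge of G. Contracting each set to a single vertex therefore yields K_{4} as a minor, and since treewidth is minor-monotone, tw(G) ≥ tw(K_{4}) = 3. Hence tw(G) = 3 exactly.

Treewidth 3.
Bags: B1 = {a, c, f, i}  B2 = {a, c, i, k}  B3 = {a, i, k, l}  B4 = {a, h, k, l}  B5 = {b, h, k, l}  B6 = {b, g, h, l}  B7 = {b, e, g, h}  B8 = {b, d, e, g}  B9 = {d, e, g, j}
Tree: B1–B2, B2–B3, B3–B4, B4–B5, B5–B6, B6–B7, B7–B8, B8–B9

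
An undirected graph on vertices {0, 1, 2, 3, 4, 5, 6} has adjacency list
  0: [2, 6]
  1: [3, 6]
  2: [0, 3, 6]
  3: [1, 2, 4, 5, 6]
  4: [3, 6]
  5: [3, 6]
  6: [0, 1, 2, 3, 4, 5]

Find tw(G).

A width-2 tree decomposition is:
Bags: B1 = {2, 3, 6}  B2 = {1, 3, 6}  B3 = {0, 2, 6}  B4 = {3, 5, 6}  B5 = {3, 4, 6}
Tree: B1–B2, B1–B3, B2–B4, B4–B5
The largest bag has 3 vertices, giving width 2; this decomposition certifies tw(G) ≤ 2. On the other hand G contains the 3-clique {0, 2, 6}. A clique must lie in a single bag of any decomposition, so no decomposition can have width below 2. Combining the bounds, tw(G) = 2.

2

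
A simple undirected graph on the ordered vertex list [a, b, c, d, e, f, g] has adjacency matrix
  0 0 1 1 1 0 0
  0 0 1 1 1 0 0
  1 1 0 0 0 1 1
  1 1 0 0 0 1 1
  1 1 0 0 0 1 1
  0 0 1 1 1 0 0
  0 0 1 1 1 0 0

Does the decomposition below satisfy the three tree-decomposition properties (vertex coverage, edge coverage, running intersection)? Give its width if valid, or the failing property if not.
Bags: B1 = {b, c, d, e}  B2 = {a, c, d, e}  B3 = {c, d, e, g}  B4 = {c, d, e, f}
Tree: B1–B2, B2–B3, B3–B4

Yes; width 3.

Vertex coverage: the bags together contain {a, b, c, d, e, f, g}, the full vertex set. Edge coverage: each edge of G has both endpoints in at least one bag. Running intersection: for every vertex, the bags containing it form a connected subtree. All three properties hold, so this is a valid tree decomposition of width max|bag| − 1 = 3, and hence tw(G) ≤ 3.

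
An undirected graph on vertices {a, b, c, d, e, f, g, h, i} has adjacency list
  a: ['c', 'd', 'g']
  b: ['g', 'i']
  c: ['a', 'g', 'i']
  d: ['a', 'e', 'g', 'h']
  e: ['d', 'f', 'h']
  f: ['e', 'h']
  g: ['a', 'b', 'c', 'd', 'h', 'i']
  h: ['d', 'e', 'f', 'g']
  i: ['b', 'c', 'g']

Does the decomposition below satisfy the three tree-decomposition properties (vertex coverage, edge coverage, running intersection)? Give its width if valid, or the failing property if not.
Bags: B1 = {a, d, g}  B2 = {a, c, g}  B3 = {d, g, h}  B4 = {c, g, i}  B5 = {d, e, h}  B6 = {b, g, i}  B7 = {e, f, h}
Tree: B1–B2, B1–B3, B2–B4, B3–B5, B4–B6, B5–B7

Every vertex of G appears in some bag (union = {a, b, c, d, e, f, g, h, i}); every edge is covered by a bag; and for each vertex v the set of bags containing v is connected in the bag tree. The decomposition is therefore valid. The largest bag has 3 vertices, so the width is 2.

Yes; width 2.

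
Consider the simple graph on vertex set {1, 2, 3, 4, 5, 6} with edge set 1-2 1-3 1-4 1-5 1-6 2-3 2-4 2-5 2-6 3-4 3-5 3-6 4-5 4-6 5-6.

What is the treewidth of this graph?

5

A width-5 tree decomposition is:
Bags: B1 = {1, 2, 3, 4, 5, 6}
Tree: (single bag)
A single bag containing all 6 vertices is trivially a valid decomposition of width 5. Conversely, {1, 2, 3, 4, 5, 6} is a clique of size 6, and the vertices of any clique must share a bag in every tree decomposition; so some bag has ≥ 6 vertices and tw(G) ≥ 5. Hence tw(G) = 5 exactly.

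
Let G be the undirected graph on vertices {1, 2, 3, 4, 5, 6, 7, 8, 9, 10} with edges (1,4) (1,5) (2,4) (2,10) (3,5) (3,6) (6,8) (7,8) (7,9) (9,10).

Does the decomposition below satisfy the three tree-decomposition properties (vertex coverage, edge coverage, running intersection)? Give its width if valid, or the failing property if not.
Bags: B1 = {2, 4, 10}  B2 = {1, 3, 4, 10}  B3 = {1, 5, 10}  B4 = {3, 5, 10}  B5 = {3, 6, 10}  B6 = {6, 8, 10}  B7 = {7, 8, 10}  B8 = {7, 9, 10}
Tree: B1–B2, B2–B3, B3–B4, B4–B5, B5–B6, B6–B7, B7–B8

A tree decomposition must satisfy three properties: every vertex lies in some bag; for every edge, both endpoints lie together in some bag; and for every vertex, the bags containing it form a connected subtree. Here bags containing vertex 3 are not connected in the tree, so the decomposition is invalid.

No — bags containing vertex 3 are not connected in the tree.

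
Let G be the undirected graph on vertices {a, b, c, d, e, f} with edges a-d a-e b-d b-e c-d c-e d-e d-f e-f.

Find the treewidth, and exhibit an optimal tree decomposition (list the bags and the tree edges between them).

Every bag has size at most 3, so the width is 3 − 1 = 2 and tw(G) ≤ 2. For the lower bound, the 3 vertices {d, e, f} are pairwise adjacent, and any tree decomposition puts a clique entirely inside one bag — forcing width ≥ 2. The upper and lower bounds meet at 2, so that is the treewidth.

Treewidth 2.
Bags: B1 = {c, d, e}  B2 = {b, d, e}  B3 = {a, d, e}  B4 = {d, e, f}
Tree: B1–B2, B1–B3, B2–B4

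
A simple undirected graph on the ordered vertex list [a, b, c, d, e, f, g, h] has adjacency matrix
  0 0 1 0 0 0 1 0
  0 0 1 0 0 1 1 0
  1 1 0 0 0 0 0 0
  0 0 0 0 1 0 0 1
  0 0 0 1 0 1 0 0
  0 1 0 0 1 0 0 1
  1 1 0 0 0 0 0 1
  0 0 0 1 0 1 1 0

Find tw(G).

2

A width-2 tree decomposition is:
Bags: B1 = {d, e, h}  B2 = {e, f, h}  B3 = {f, g, h}  B4 = {b, f, g}  B5 = {a, b, g}  B6 = {a, b, c}
Tree: B1–B2, B2–B3, B3–B4, B4–B5, B5–B6
The largest bag has 3 vertices, giving width 2; this decomposition certifies tw(G) ≤ 2. Since d–e–f–h–d is a cycle in G, G is not acyclic. Forests are exactly the graphs of treewidth ≤ 1, so tw(G) ≥ 2. Hence tw(G) = 2 exactly.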